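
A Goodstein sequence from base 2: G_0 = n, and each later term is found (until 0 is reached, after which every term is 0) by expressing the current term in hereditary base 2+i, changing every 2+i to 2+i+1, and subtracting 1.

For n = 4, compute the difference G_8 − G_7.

[0] 4 ≡ 2^2 (base 2). Lift 3: 27. −1: 26.
[1] 26 ≡ 2·3^2 + 2·3 + 2 (base 3). Lift 4: 42. −1: 41.
[2] 41 ≡ 2·4^2 + 2·4 + 1 (base 4). Lift 5: 61. −1: 60.
[3] 60 ≡ 2·5^2 + 2·5 (base 5). Lift 6: 84. −1: 83.
[4] 83 ≡ 2·6^2 + 6 + 5 (base 6). Lift 7: 110. −1: 109.
[5] 109 ≡ 2·7^2 + 7 + 4 (base 7). Lift 8: 140. −1: 139.
[6] 139 ≡ 2·8^2 + 8 + 3 (base 8). Lift 9: 174. −1: 173.
[7] 173 ≡ 2·9^2 + 9 + 2 (base 9). Lift 10: 212. −1: 211.

38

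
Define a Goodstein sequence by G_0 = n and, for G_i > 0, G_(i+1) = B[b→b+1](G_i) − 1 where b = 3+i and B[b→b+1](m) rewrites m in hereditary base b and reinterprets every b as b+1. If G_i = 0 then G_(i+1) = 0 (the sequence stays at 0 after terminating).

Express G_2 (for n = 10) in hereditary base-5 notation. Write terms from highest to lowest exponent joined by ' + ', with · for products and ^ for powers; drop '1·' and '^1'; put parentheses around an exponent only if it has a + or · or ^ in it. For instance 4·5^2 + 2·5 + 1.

4·5 + 4

i=0: 10 = 3^2 + 1 (b=3); 3→4: 4^2 + 1 = 17; 17−1 = 16
i=1: 16 = 4^2 (b=4); 4→5: 5^2 = 25; 25−1 = 24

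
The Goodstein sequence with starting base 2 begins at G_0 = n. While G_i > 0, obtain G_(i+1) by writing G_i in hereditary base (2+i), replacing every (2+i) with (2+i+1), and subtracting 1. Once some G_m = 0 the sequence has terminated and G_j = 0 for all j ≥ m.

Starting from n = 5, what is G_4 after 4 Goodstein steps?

i=0: 5 = 2^2 + 1 (b=2); 2→3: 3^3 + 1 = 28; 28−1 = 27
i=1: 27 = 3^3 (b=3); 3→4: 4^4 = 256; 256−1 = 255
i=2: 255 = 3·4^3 + 3·4^2 + 3·4 + 3 (b=4); 4→5: 3·5^3 + 3·5^2 + 3·5 + 3 = 468; 468−1 = 467
i=3: 467 = 3·5^3 + 3·5^2 + 3·5 + 2 (b=5); 5→6: 3·6^3 + 3·6^2 + 3·6 + 2 = 776; 776−1 = 775
i=4: 775 = 3·6^3 + 3·6^2 + 3·6 + 1 (b=6); 6→7: 3·7^3 + 3·7^2 + 3·7 + 1 = 1198; 1198−1 = 1197

775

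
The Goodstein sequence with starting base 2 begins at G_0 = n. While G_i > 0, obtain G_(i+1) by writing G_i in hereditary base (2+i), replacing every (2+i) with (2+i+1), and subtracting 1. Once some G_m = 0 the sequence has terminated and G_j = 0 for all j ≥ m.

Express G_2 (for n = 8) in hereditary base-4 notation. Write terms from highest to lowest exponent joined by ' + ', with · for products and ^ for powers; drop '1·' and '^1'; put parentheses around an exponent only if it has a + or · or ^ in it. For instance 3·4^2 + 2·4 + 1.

[0] 8 ≡ 2^(2 + 1) (base 2). Lift 3: 81. −1: 80.
[1] 80 ≡ 2·3^3 + 2·3^2 + 2·3 + 2 (base 3). Lift 4: 554. −1: 553.
[2] 553 ≡ 2·4^4 + 2·4^2 + 2·4 + 1 (base 4). Lift 5: 6311. −1: 6310.

2·4^4 + 2·4^2 + 2·4 + 1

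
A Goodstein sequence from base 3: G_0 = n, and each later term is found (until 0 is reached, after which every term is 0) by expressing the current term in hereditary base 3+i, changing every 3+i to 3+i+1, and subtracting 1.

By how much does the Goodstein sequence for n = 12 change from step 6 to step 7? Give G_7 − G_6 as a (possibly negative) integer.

[0] 12 ≡ 3^2 + 3 (base 3). Lift 4: 20. −1: 19.
[1] 19 ≡ 4^2 + 3 (base 4). Lift 5: 28. −1: 27.
[2] 27 ≡ 5^2 + 2 (base 5). Lift 6: 38. −1: 37.
[3] 37 ≡ 6^2 + 1 (base 6). Lift 7: 50. −1: 49.
[4] 49 ≡ 7^2 (base 7). Lift 8: 64. −1: 63.
[5] 63 ≡ 7·8 + 7 (base 8). Lift 9: 70. −1: 69.
[6] 69 ≡ 7·9 + 6 (base 9). Lift 10: 76. −1: 75.

6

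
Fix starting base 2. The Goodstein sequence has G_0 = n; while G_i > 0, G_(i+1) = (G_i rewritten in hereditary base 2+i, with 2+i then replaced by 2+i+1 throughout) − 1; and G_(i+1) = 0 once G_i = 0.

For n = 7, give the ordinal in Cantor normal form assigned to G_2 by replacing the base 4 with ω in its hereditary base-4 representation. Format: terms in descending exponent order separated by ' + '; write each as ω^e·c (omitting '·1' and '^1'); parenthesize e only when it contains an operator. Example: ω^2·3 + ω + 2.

ω^ω + 3

G_0 = 7. HB_2(7) = 2^2 + 2 + 1. Bump = 31. G_1 = 30.
G_1 = 30. HB_3(30) = 3^3 + 3. Bump = 260. G_2 = 259.
G_2 = 259. HB_4(259) = 4^4 + 3. Bump = 3128. G_3 = 3127.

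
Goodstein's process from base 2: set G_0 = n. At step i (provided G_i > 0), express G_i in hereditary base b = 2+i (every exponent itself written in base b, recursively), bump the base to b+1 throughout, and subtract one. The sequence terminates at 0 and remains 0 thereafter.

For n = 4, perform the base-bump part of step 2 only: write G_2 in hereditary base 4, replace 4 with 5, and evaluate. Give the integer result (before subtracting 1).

step 0: 4 = 2^2; sub 3 for 2: 3^3; = 27; G_1 = 27−1 = 26
step 1: 26 = 2·3^2 + 2·3 + 2; sub 4 for 3: 2·4^2 + 2·4 + 2; = 42; G_2 = 42−1 = 41
step 2: 41 = 2·4^2 + 2·4 + 1; sub 5 for 4: 2·5^2 + 2·5 + 1; = 61; G_3 = 61−1 = 60

61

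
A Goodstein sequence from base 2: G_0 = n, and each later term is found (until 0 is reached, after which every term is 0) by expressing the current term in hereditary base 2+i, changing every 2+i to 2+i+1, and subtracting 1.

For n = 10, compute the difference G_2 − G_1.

i=0: 10 = 2^(2 + 1) + 2 (b=2); 2→3: 3^(3 + 1) + 3 = 84; 84−1 = 83
i=1: 83 = 3^(3 + 1) + 2 (b=3); 3→4: 4^(4 + 1) + 2 = 1026; 1026−1 = 1025

942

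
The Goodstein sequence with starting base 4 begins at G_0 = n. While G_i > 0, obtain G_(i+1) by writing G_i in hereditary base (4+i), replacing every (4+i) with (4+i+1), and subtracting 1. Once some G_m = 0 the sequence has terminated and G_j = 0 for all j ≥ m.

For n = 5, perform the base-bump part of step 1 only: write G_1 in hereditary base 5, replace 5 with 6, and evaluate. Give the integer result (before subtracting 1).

G_0 = 5. HB_4(5) = 4 + 1. Bump = 6. G_1 = 5.
G_1 = 5. HB_5(5) = 5. Bump = 6. G_2 = 5.

6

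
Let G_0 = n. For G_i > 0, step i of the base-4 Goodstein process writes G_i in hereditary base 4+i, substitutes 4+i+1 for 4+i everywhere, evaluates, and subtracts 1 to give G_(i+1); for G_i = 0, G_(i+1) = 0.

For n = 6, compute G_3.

G_0 = 6. HB_4(6) = 4 + 2. Bump = 7. G_1 = 6.
G_1 = 6. HB_5(6) = 5 + 1. Bump = 7. G_2 = 6.
G_2 = 6. HB_6(6) = 6. Bump = 7. G_3 = 6.
G_3 = 6. HB_7(6) = 6. Bump = 6. G_4 = 5.

6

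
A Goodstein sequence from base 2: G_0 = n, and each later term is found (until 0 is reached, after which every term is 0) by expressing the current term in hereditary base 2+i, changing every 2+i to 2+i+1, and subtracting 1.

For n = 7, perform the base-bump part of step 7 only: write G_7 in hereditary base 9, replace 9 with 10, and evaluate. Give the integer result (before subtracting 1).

base 2: 7 = 2^2 + 2 + 1; at 3: 3^3 + 3 + 1 = 31; next = 30
base 3: 30 = 3^3 + 3; at 4: 4^4 + 4 = 260; next = 259
base 4: 259 = 4^4 + 3; at 5: 5^5 + 3 = 3128; next = 3127
base 5: 3127 = 5^5 + 2; at 6: 6^6 + 2 = 46658; next = 46657
base 6: 46657 = 6^6 + 1; at 7: 7^7 + 1 = 823544; next = 823543
base 7: 823543 = 7^7; at 8: 8^8 = 16777216; next = 16777215
base 8: 16777215 = 7·8^7 + 7·8^6 + 7·8^5 + 7·8^4 + 7·8^3 + 7·8^2 + 7·8 + 7; at 9: 7·9^7 + 7·9^6 + 7·9^5 + 7·9^4 + 7·9^3 + 7·9^2 + 7·9 + 7 = 37665880; next = 37665879
base 9: 37665879 = 7·9^7 + 7·9^6 + 7·9^5 + 7·9^4 + 7·9^3 + 7·9^2 + 7·9 + 6; at 10: 7·10^7 + 7·10^6 + 7·10^5 + 7·10^4 + 7·10^3 + 7·10^2 + 7·10 + 6 = 77777776; next = 77777775

77777776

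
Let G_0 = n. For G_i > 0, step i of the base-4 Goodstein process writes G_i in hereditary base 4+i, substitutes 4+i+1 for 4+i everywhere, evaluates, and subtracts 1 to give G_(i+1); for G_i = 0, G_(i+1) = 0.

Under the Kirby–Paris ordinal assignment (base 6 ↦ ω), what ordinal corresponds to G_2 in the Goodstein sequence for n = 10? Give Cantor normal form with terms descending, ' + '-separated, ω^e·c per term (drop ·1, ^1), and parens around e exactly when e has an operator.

step 0: 10 = 2·4 + 2; sub 5 for 4: 2·5 + 2; = 12; G_1 = 12−1 = 11
step 1: 11 = 2·5 + 1; sub 6 for 5: 2·6 + 1; = 13; G_2 = 13−1 = 12
step 2: 12 = 2·6; sub 7 for 6: 2·7; = 14; G_3 = 14−1 = 13

ω·2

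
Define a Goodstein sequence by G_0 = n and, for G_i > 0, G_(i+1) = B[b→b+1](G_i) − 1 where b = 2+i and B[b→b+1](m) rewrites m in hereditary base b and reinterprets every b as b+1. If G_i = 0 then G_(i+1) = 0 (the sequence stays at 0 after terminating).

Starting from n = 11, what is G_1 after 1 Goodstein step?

G_0=11  [base 2] 2^(2 + 1) + 2 + 1  →[2↦3]→  3^(3 + 1) + 3 + 1 = 85  −1 ⇒ G_1=84
G_1=84  [base 3] 3^(3 + 1) + 3  →[3↦4]→  4^(4 + 1) + 4 = 1028  −1 ⇒ G_2=1027

84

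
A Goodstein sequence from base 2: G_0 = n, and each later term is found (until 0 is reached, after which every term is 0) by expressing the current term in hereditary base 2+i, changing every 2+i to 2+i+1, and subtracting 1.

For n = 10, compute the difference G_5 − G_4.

(0) 10|_2 = 2^(2 + 1) + 2 ↦ 3^(3 + 1) + 3|_3 = 84 ⇒ 83
(1) 83|_3 = 3^(3 + 1) + 2 ↦ 4^(4 + 1) + 2|_4 = 1026 ⇒ 1025
(2) 1025|_4 = 4^(4 + 1) + 1 ↦ 5^(5 + 1) + 1|_5 = 15626 ⇒ 15625
(3) 15625|_5 = 5^(5 + 1) ↦ 6^(6 + 1)|_6 = 279936 ⇒ 279935
(4) 279935|_6 = 5·6^6 + 5·6^5 + 5·6^4 + 5·6^3 + 5·6^2 + 5·6 + 5 ↦ 5·7^7 + 5·7^5 + 5·7^4 + 5·7^3 + 5·7^2 + 5·7 + 5|_7 = 4215755 ⇒ 4215754

3935819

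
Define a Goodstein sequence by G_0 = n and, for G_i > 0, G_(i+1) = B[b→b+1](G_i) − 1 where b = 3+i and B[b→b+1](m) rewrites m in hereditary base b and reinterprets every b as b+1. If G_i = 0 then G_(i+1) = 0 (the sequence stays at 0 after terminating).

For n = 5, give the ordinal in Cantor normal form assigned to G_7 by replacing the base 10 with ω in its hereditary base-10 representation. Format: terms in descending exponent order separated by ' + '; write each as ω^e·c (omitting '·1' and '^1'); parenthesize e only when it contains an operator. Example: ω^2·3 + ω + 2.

i=0: 5 = 3 + 2 (b=3); 3→4: 4 + 2 = 6; 6−1 = 5
i=1: 5 = 4 + 1 (b=4); 4→5: 5 + 1 = 6; 6−1 = 5
i=2: 5 = 5 (b=5); 5→6: 6 = 6; 6−1 = 5
i=3: 5 = 5 (b=6); 6→7: 5 = 5; 5−1 = 4
i=4: 4 = 4 (b=7); 7→8: 4 = 4; 4−1 = 3
i=5: 3 = 3 (b=8); 8→9: 3 = 3; 3−1 = 2
i=6: 2 = 2 (b=9); 9→10: 2 = 2; 2−1 = 1
i=7: 1 = 1 (b=10); 10→11: 1 = 1; 1−1 = 0

1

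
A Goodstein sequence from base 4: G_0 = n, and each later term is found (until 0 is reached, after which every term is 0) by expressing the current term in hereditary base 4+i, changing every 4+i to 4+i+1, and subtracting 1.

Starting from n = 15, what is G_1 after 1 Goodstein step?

17

step 0: 15 = 3·4 + 3; sub 5 for 4: 3·5 + 3; = 18; G_1 = 18−1 = 17
step 1: 17 = 3·5 + 2; sub 6 for 5: 3·6 + 2; = 20; G_2 = 20−1 = 19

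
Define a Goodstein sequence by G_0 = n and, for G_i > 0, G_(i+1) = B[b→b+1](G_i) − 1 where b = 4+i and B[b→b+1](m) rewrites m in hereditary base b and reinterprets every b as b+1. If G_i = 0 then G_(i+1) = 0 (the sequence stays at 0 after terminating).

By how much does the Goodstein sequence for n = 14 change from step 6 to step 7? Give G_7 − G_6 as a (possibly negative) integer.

G_0=14  [base 4] 3·4 + 2  →[4↦5]→  3·5 + 2 = 17  −1 ⇒ G_1=16
G_1=16  [base 5] 3·5 + 1  →[5↦6]→  3·6 + 1 = 19  −1 ⇒ G_2=18
G_2=18  [base 6] 3·6  →[6↦7]→  3·7 = 21  −1 ⇒ G_3=20
G_3=20  [base 7] 2·7 + 6  →[7↦8]→  2·8 + 6 = 22  −1 ⇒ G_4=21
G_4=21  [base 8] 2·8 + 5  →[8↦9]→  2·9 + 5 = 23  −1 ⇒ G_5=22
G_5=22  [base 9] 2·9 + 4  →[9↦10]→  2·10 + 4 = 24  −1 ⇒ G_6=23
G_6=23  [base 10] 2·10 + 3  →[10↦11]→  2·11 + 3 = 25  −1 ⇒ G_7=24

1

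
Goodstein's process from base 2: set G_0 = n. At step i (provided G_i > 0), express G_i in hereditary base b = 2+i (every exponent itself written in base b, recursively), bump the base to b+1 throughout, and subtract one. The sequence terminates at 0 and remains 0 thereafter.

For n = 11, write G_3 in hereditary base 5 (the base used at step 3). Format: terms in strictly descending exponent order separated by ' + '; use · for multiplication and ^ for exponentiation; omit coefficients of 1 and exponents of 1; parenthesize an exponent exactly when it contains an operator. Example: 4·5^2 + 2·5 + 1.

5^(5 + 1) + 2

11 —HB2→ 2^(2 + 1) + 2 + 1 —bump→ 3^(3 + 1) + 3 + 1 = 85 —(−1)→ 84
84 —HB3→ 3^(3 + 1) + 3 —bump→ 4^(4 + 1) + 4 = 1028 —(−1)→ 1027
1027 —HB4→ 4^(4 + 1) + 3 —bump→ 5^(5 + 1) + 3 = 15628 —(−1)→ 15627
15627 —HB5→ 5^(5 + 1) + 2 —bump→ 6^(6 + 1) + 2 = 279938 —(−1)→ 279937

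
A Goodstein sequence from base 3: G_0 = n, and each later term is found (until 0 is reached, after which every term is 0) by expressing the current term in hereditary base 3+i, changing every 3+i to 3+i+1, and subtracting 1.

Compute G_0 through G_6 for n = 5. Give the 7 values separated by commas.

5, 5, 5, 5, 4, 3, 2

G_0=5  [base 3] 3 + 2  →[3↦4]→  4 + 2 = 6  −1 ⇒ G_1=5
G_1=5  [base 4] 4 + 1  →[4↦5]→  5 + 1 = 6  −1 ⇒ G_2=5
G_2=5  [base 5] 5  →[5↦6]→  6 = 6  −1 ⇒ G_3=5
G_3=5  [base 6] 5  →[6↦7]→  5 = 5  −1 ⇒ G_4=4
G_4=4  [base 7] 4  →[7↦8]→  4 = 4  −1 ⇒ G_5=3
G_5=3  [base 8] 3  →[8↦9]→  3 = 3  −1 ⇒ G_6=2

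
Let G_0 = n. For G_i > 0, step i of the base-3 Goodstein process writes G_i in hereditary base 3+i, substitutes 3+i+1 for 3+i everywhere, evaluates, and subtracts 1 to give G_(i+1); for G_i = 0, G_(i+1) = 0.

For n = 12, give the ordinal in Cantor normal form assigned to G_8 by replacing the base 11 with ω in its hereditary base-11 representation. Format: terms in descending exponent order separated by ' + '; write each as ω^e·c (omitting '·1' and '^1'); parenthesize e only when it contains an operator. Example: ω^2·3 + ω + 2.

ω·7 + 4

base 3: 12 = 3^2 + 3; at 4: 4^2 + 4 = 20; next = 19
base 4: 19 = 4^2 + 3; at 5: 5^2 + 3 = 28; next = 27
base 5: 27 = 5^2 + 2; at 6: 6^2 + 2 = 38; next = 37
base 6: 37 = 6^2 + 1; at 7: 7^2 + 1 = 50; next = 49
base 7: 49 = 7^2; at 8: 8^2 = 64; next = 63
base 8: 63 = 7·8 + 7; at 9: 7·9 + 7 = 70; next = 69
base 9: 69 = 7·9 + 6; at 10: 7·10 + 6 = 76; next = 75
base 10: 75 = 7·10 + 5; at 11: 7·11 + 5 = 82; next = 81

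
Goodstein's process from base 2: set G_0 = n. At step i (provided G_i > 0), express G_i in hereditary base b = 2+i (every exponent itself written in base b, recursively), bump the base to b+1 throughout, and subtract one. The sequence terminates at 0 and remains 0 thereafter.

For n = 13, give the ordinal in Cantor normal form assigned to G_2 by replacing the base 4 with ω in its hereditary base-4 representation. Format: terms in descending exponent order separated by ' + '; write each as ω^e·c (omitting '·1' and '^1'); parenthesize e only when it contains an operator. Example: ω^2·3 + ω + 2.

ω^(ω + 1) + ω^3·3 + ω^2·3 + ω·3 + 3

(0) 13|_2 = 2^(2 + 1) + 2^2 + 1 ↦ 3^(3 + 1) + 3^3 + 1|_3 = 109 ⇒ 108
(1) 108|_3 = 3^(3 + 1) + 3^3 ↦ 4^(4 + 1) + 4^4|_4 = 1280 ⇒ 1279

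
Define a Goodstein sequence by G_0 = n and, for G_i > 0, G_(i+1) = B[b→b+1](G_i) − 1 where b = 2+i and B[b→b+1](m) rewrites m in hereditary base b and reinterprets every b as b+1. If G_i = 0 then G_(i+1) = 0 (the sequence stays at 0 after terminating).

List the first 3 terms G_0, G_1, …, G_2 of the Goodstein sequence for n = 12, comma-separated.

G_0=12  [base 2] 2^(2 + 1) + 2^2  →[2↦3]→  3^(3 + 1) + 3^3 = 108  −1 ⇒ G_1=107
G_1=107  [base 3] 3^(3 + 1) + 2·3^2 + 2·3 + 2  →[3↦4]→  4^(4 + 1) + 2·4^2 + 2·4 + 2 = 1066  −1 ⇒ G_2=1065

12, 107, 1065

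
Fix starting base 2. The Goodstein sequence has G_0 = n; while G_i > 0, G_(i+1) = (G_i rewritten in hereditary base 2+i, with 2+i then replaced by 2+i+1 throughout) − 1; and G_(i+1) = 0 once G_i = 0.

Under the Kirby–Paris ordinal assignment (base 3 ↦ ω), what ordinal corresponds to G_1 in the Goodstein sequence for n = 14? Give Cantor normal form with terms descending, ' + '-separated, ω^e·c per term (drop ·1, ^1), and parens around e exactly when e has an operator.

ω^(ω + 1) + ω^ω + 2

G_0 = 14. HB_2(14) = 2^(2 + 1) + 2^2 + 2. Bump = 111. G_1 = 110.
G_1 = 110. HB_3(110) = 3^(3 + 1) + 3^3 + 2. Bump = 1282. G_2 = 1281.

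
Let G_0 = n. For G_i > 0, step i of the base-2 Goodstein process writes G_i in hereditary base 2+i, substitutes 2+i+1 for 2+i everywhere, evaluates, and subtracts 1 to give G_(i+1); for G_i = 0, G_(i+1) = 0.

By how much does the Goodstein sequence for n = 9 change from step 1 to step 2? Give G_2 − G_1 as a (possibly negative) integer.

(0) 9|_2 = 2^(2 + 1) + 1 ↦ 3^(3 + 1) + 1|_3 = 82 ⇒ 81
(1) 81|_3 = 3^(3 + 1) ↦ 4^(4 + 1)|_4 = 1024 ⇒ 1023

942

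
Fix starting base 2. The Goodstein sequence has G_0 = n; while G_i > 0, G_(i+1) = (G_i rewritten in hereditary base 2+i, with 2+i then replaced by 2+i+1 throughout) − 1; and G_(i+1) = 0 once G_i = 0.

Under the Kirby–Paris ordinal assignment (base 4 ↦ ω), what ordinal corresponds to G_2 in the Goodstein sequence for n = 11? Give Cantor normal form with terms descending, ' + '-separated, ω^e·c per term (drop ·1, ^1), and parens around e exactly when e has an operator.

step 0: 11 = 2^(2 + 1) + 2 + 1; sub 3 for 2: 3^(3 + 1) + 3 + 1; = 85; G_1 = 85−1 = 84
step 1: 84 = 3^(3 + 1) + 3; sub 4 for 3: 4^(4 + 1) + 4; = 1028; G_2 = 1028−1 = 1027
step 2: 1027 = 4^(4 + 1) + 3; sub 5 for 4: 5^(5 + 1) + 3; = 15628; G_3 = 15628−1 = 15627

ω^(ω + 1) + 3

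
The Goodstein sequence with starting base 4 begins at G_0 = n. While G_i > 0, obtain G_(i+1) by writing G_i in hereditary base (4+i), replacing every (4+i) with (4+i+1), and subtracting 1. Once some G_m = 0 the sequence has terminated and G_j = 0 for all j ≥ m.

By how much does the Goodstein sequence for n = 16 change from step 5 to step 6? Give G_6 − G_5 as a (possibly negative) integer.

3

base 4: 16 = 4^2; at 5: 5^2 = 25; next = 24
base 5: 24 = 4·5 + 4; at 6: 4·6 + 4 = 28; next = 27
base 6: 27 = 4·6 + 3; at 7: 4·7 + 3 = 31; next = 30
base 7: 30 = 4·7 + 2; at 8: 4·8 + 2 = 34; next = 33
base 8: 33 = 4·8 + 1; at 9: 4·9 + 1 = 37; next = 36
base 9: 36 = 4·9; at 10: 4·10 = 40; next = 39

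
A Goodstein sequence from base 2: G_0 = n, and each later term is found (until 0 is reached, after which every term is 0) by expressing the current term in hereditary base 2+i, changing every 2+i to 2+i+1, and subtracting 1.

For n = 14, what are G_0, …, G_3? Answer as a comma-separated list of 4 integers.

14, 110, 1281, 18750

[0] 14 ≡ 2^(2 + 1) + 2^2 + 2 (base 2). Lift 3: 111. −1: 110.
[1] 110 ≡ 3^(3 + 1) + 3^3 + 2 (base 3). Lift 4: 1282. −1: 1281.
[2] 1281 ≡ 4^(4 + 1) + 4^4 + 1 (base 4). Lift 5: 18751. −1: 18750.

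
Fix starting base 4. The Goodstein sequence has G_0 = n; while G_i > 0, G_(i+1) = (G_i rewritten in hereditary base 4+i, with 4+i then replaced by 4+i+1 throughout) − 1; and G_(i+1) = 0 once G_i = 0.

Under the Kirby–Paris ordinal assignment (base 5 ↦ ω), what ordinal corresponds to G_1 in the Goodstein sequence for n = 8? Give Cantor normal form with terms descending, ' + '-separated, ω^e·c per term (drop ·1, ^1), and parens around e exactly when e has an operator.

G_0=8  [base 4] 2·4  →[4↦5]→  2·5 = 10  −1 ⇒ G_1=9
G_1=9  [base 5] 5 + 4  →[5↦6]→  6 + 4 = 10  −1 ⇒ G_2=9

ω + 4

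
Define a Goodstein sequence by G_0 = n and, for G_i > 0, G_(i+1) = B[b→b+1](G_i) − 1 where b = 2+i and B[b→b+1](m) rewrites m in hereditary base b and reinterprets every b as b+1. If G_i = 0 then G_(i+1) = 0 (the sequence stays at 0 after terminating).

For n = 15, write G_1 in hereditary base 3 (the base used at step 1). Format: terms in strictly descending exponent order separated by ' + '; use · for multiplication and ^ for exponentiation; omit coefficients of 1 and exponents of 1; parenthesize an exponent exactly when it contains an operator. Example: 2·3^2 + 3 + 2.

G_0=15  [base 2] 2^(2 + 1) + 2^2 + 2 + 1  →[2↦3]→  3^(3 + 1) + 3^3 + 3 + 1 = 112  −1 ⇒ G_1=111
G_1=111  [base 3] 3^(3 + 1) + 3^3 + 3  →[3↦4]→  4^(4 + 1) + 4^4 + 4 = 1284  −1 ⇒ G_2=1283

3^(3 + 1) + 3^3 + 3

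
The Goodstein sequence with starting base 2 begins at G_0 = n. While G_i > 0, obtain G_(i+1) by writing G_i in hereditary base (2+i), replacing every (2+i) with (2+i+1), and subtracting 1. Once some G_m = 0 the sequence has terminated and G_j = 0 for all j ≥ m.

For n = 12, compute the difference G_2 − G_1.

958

12 —HB2→ 2^(2 + 1) + 2^2 —bump→ 3^(3 + 1) + 3^3 = 108 —(−1)→ 107
107 —HB3→ 3^(3 + 1) + 2·3^2 + 2·3 + 2 —bump→ 4^(4 + 1) + 2·4^2 + 2·4 + 2 = 1066 —(−1)→ 1065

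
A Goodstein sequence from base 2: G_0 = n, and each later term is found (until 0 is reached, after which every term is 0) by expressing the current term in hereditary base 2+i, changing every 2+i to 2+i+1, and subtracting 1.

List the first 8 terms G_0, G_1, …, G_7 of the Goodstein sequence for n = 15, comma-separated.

15, 111, 1283, 18752, 326593, 6588344, 150994943, 3524450280

base 2: 15 = 2^(2 + 1) + 2^2 + 2 + 1; at 3: 3^(3 + 1) + 3^3 + 3 + 1 = 112; next = 111
base 3: 111 = 3^(3 + 1) + 3^3 + 3; at 4: 4^(4 + 1) + 4^4 + 4 = 1284; next = 1283
base 4: 1283 = 4^(4 + 1) + 4^4 + 3; at 5: 5^(5 + 1) + 5^5 + 3 = 18753; next = 18752
base 5: 18752 = 5^(5 + 1) + 5^5 + 2; at 6: 6^(6 + 1) + 6^6 + 2 = 326594; next = 326593
base 6: 326593 = 6^(6 + 1) + 6^6 + 1; at 7: 7^(7 + 1) + 7^7 + 1 = 6588345; next = 6588344
base 7: 6588344 = 7^(7 + 1) + 7^7; at 8: 8^(8 + 1) + 8^8 = 150994944; next = 150994943
base 8: 150994943 = 8^(8 + 1) + 7·8^7 + 7·8^6 + 7·8^5 + 7·8^4 + 7·8^3 + 7·8^2 + 7·8 + 7; at 9: 9^(9 + 1) + 7·9^7 + 7·9^6 + 7·9^5 + 7·9^4 + 7·9^3 + 7·9^2 + 7·9 + 7 = 3524450281; next = 3524450280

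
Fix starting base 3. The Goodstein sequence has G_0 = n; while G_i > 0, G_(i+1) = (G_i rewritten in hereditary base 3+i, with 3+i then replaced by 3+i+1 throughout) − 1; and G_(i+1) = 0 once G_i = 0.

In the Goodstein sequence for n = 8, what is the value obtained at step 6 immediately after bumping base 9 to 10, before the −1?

12

8 —HB3→ 2·3 + 2 —bump→ 2·4 + 2 = 10 —(−1)→ 9
9 —HB4→ 2·4 + 1 —bump→ 2·5 + 1 = 11 —(−1)→ 10
10 —HB5→ 2·5 —bump→ 2·6 = 12 —(−1)→ 11
11 —HB6→ 6 + 5 —bump→ 7 + 5 = 12 —(−1)→ 11
11 —HB7→ 7 + 4 —bump→ 8 + 4 = 12 —(−1)→ 11
11 —HB8→ 8 + 3 —bump→ 9 + 3 = 12 —(−1)→ 11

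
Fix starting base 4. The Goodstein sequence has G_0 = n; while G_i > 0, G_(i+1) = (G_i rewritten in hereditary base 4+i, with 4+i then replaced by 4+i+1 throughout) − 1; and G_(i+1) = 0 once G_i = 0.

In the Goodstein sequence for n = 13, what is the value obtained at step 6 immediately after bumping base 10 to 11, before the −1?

23

base 4: 13 = 3·4 + 1; at 5: 3·5 + 1 = 16; next = 15
base 5: 15 = 3·5; at 6: 3·6 = 18; next = 17
base 6: 17 = 2·6 + 5; at 7: 2·7 + 5 = 19; next = 18
base 7: 18 = 2·7 + 4; at 8: 2·8 + 4 = 20; next = 19
base 8: 19 = 2·8 + 3; at 9: 2·9 + 3 = 21; next = 20
base 9: 20 = 2·9 + 2; at 10: 2·10 + 2 = 22; next = 21
base 10: 21 = 2·10 + 1; at 11: 2·11 + 1 = 23; next = 22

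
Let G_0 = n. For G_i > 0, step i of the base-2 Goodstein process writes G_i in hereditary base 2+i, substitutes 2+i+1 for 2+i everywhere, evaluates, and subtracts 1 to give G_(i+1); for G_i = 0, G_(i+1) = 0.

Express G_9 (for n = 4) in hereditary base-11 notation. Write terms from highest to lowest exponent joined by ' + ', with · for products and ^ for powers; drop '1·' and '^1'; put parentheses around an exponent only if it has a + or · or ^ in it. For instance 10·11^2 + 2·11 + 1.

2·11^2 + 11

4 —HB2→ 2^2 —bump→ 3^3 = 27 —(−1)→ 26
26 —HB3→ 2·3^2 + 2·3 + 2 —bump→ 2·4^2 + 2·4 + 2 = 42 —(−1)→ 41
41 —HB4→ 2·4^2 + 2·4 + 1 —bump→ 2·5^2 + 2·5 + 1 = 61 —(−1)→ 60
60 —HB5→ 2·5^2 + 2·5 —bump→ 2·6^2 + 2·6 = 84 —(−1)→ 83
83 —HB6→ 2·6^2 + 6 + 5 —bump→ 2·7^2 + 7 + 5 = 110 —(−1)→ 109
109 —HB7→ 2·7^2 + 7 + 4 —bump→ 2·8^2 + 8 + 4 = 140 —(−1)→ 139
139 —HB8→ 2·8^2 + 8 + 3 —bump→ 2·9^2 + 9 + 3 = 174 —(−1)→ 173
173 —HB9→ 2·9^2 + 9 + 2 —bump→ 2·10^2 + 10 + 2 = 212 —(−1)→ 211
211 —HB10→ 2·10^2 + 10 + 1 —bump→ 2·11^2 + 11 + 1 = 254 —(−1)→ 253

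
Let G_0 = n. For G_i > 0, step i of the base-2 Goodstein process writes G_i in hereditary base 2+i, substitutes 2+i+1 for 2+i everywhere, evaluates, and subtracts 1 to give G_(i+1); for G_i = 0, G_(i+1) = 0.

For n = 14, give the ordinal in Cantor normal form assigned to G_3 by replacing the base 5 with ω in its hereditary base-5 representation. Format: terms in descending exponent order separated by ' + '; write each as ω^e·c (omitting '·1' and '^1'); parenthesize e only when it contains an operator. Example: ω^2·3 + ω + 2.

[0] 14 ≡ 2^(2 + 1) + 2^2 + 2 (base 2). Lift 3: 111. −1: 110.
[1] 110 ≡ 3^(3 + 1) + 3^3 + 2 (base 3). Lift 4: 1282. −1: 1281.
[2] 1281 ≡ 4^(4 + 1) + 4^4 + 1 (base 4). Lift 5: 18751. −1: 18750.
[3] 18750 ≡ 5^(5 + 1) + 5^5 (base 5). Lift 6: 326592. −1: 326591.

ω^(ω + 1) + ω^ω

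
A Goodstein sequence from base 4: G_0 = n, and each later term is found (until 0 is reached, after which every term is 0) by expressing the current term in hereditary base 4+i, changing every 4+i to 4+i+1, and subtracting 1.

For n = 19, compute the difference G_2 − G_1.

10

i=0: 19 = 4^2 + 3 (b=4); 4→5: 5^2 + 3 = 28; 28−1 = 27
i=1: 27 = 5^2 + 2 (b=5); 5→6: 6^2 + 2 = 38; 38−1 = 37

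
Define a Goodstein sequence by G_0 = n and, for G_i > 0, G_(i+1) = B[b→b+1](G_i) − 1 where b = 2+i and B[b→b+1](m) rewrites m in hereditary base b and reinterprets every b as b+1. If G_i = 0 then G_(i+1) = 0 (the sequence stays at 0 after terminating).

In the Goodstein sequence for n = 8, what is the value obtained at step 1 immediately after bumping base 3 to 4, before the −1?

554

(0) 8|_2 = 2^(2 + 1) ↦ 3^(3 + 1)|_3 = 81 ⇒ 80
(1) 80|_3 = 2·3^3 + 2·3^2 + 2·3 + 2 ↦ 2·4^4 + 2·4^2 + 2·4 + 2|_4 = 554 ⇒ 553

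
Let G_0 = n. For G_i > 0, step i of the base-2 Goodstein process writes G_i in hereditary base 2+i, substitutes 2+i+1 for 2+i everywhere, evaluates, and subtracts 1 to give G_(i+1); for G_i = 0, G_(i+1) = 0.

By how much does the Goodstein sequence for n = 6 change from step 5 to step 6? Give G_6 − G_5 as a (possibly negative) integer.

6 —HB2→ 2^2 + 2 —bump→ 3^3 + 3 = 30 —(−1)→ 29
29 —HB3→ 3^3 + 2 —bump→ 4^4 + 2 = 258 —(−1)→ 257
257 —HB4→ 4^4 + 1 —bump→ 5^5 + 1 = 3126 —(−1)→ 3125
3125 —HB5→ 5^5 —bump→ 6^6 = 46656 —(−1)→ 46655
46655 —HB6→ 5·6^5 + 5·6^4 + 5·6^3 + 5·6^2 + 5·6 + 5 —bump→ 5·7^5 + 5·7^4 + 5·7^3 + 5·7^2 + 5·7 + 5 = 98040 —(−1)→ 98039
98039 —HB7→ 5·7^5 + 5·7^4 + 5·7^3 + 5·7^2 + 5·7 + 4 —bump→ 5·8^5 + 5·8^4 + 5·8^3 + 5·8^2 + 5·8 + 4 = 187244 —(−1)→ 187243

89204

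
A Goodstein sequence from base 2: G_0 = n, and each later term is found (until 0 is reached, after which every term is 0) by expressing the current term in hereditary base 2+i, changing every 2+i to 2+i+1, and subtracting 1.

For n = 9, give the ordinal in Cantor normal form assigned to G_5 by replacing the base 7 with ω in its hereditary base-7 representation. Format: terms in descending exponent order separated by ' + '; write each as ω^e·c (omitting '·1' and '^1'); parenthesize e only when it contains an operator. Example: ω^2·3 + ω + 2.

G_0 = 9. HB_2(9) = 2^(2 + 1) + 1. Bump = 82. G_1 = 81.
G_1 = 81. HB_3(81) = 3^(3 + 1). Bump = 1024. G_2 = 1023.
G_2 = 1023. HB_4(1023) = 3·4^4 + 3·4^3 + 3·4^2 + 3·4 + 3. Bump = 9843. G_3 = 9842.
G_3 = 9842. HB_5(9842) = 3·5^5 + 3·5^3 + 3·5^2 + 3·5 + 2. Bump = 140744. G_4 = 140743.
G_4 = 140743. HB_6(140743) = 3·6^6 + 3·6^3 + 3·6^2 + 3·6 + 1. Bump = 2471827. G_5 = 2471826.
G_5 = 2471826. HB_7(2471826) = 3·7^7 + 3·7^3 + 3·7^2 + 3·7. Bump = 50333400. G_6 = 50333399.

ω^ω·3 + ω^3·3 + ω^2·3 + ω·3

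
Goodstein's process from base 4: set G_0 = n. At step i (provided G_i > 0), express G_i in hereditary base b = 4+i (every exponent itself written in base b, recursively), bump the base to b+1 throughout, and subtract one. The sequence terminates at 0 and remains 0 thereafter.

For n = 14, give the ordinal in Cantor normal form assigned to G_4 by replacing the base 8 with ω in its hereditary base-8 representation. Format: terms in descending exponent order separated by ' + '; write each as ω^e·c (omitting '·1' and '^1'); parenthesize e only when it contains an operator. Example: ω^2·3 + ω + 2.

ω·2 + 5

G_0=14  [base 4] 3·4 + 2  →[4↦5]→  3·5 + 2 = 17  −1 ⇒ G_1=16
G_1=16  [base 5] 3·5 + 1  →[5↦6]→  3·6 + 1 = 19  −1 ⇒ G_2=18
G_2=18  [base 6] 3·6  →[6↦7]→  3·7 = 21  −1 ⇒ G_3=20
G_3=20  [base 7] 2·7 + 6  →[7↦8]→  2·8 + 6 = 22  −1 ⇒ G_4=21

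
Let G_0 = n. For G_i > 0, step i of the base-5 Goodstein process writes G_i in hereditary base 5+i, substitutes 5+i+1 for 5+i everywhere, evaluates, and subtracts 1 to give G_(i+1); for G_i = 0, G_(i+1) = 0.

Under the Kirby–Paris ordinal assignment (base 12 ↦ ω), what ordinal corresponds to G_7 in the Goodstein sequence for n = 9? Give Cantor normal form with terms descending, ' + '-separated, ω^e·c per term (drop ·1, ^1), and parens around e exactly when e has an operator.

step 0: 9 = 5 + 4; sub 6 for 5: 6 + 4; = 10; G_1 = 10−1 = 9
step 1: 9 = 6 + 3; sub 7 for 6: 7 + 3; = 10; G_2 = 10−1 = 9
step 2: 9 = 7 + 2; sub 8 for 7: 8 + 2; = 10; G_3 = 10−1 = 9
step 3: 9 = 8 + 1; sub 9 for 8: 9 + 1; = 10; G_4 = 10−1 = 9
step 4: 9 = 9; sub 10 for 9: 10; = 10; G_5 = 10−1 = 9
step 5: 9 = 9; sub 11 for 10: 9; = 9; G_6 = 9−1 = 8
step 6: 8 = 8; sub 12 for 11: 8; = 8; G_7 = 8−1 = 7
step 7: 7 = 7; sub 13 for 12: 7; = 7; G_8 = 7−1 = 6

7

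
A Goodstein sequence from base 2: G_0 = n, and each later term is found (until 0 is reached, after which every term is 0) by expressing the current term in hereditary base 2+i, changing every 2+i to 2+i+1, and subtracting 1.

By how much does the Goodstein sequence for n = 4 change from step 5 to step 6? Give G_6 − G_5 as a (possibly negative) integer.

30

(0) 4|_2 = 2^2 ↦ 3^3|_3 = 27 ⇒ 26
(1) 26|_3 = 2·3^2 + 2·3 + 2 ↦ 2·4^2 + 2·4 + 2|_4 = 42 ⇒ 41
(2) 41|_4 = 2·4^2 + 2·4 + 1 ↦ 2·5^2 + 2·5 + 1|_5 = 61 ⇒ 60
(3) 60|_5 = 2·5^2 + 2·5 ↦ 2·6^2 + 2·6|_6 = 84 ⇒ 83
(4) 83|_6 = 2·6^2 + 6 + 5 ↦ 2·7^2 + 7 + 5|_7 = 110 ⇒ 109
(5) 109|_7 = 2·7^2 + 7 + 4 ↦ 2·8^2 + 8 + 4|_8 = 140 ⇒ 139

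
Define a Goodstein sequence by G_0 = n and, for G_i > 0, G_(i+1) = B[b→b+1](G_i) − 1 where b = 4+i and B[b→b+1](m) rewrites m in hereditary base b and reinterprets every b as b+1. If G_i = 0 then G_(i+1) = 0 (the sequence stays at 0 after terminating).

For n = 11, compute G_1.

12

base 4: 11 = 2·4 + 3; at 5: 2·5 + 3 = 13; next = 12
base 5: 12 = 2·5 + 2; at 6: 2·6 + 2 = 14; next = 13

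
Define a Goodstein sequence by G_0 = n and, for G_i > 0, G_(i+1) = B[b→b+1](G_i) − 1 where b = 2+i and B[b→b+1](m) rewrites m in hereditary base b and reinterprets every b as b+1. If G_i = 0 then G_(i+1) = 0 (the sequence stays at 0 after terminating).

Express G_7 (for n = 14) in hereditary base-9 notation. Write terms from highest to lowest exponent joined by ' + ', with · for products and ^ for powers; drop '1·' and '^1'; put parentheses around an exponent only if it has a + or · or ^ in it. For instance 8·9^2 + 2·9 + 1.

9^(9 + 1) + 5·9^5 + 5·9^4 + 5·9^3 + 5·9^2 + 5·9 + 2

base 2: 14 = 2^(2 + 1) + 2^2 + 2; at 3: 3^(3 + 1) + 3^3 + 3 = 111; next = 110
base 3: 110 = 3^(3 + 1) + 3^3 + 2; at 4: 4^(4 + 1) + 4^4 + 2 = 1282; next = 1281
base 4: 1281 = 4^(4 + 1) + 4^4 + 1; at 5: 5^(5 + 1) + 5^5 + 1 = 18751; next = 18750
base 5: 18750 = 5^(5 + 1) + 5^5; at 6: 6^(6 + 1) + 6^6 = 326592; next = 326591
base 6: 326591 = 6^(6 + 1) + 5·6^5 + 5·6^4 + 5·6^3 + 5·6^2 + 5·6 + 5; at 7: 7^(7 + 1) + 5·7^5 + 5·7^4 + 5·7^3 + 5·7^2 + 5·7 + 5 = 5862841; next = 5862840
base 7: 5862840 = 7^(7 + 1) + 5·7^5 + 5·7^4 + 5·7^3 + 5·7^2 + 5·7 + 4; at 8: 8^(8 + 1) + 5·8^5 + 5·8^4 + 5·8^3 + 5·8^2 + 5·8 + 4 = 134404972; next = 134404971
base 8: 134404971 = 8^(8 + 1) + 5·8^5 + 5·8^4 + 5·8^3 + 5·8^2 + 5·8 + 3; at 9: 9^(9 + 1) + 5·9^5 + 5·9^4 + 5·9^3 + 5·9^2 + 5·9 + 3 = 3487116549; next = 3487116548
base 9: 3487116548 = 9^(9 + 1) + 5·9^5 + 5·9^4 + 5·9^3 + 5·9^2 + 5·9 + 2; at 10: 10^(10 + 1) + 5·10^5 + 5·10^4 + 5·10^3 + 5·10^2 + 5·10 + 2 = 100000555552; next = 100000555551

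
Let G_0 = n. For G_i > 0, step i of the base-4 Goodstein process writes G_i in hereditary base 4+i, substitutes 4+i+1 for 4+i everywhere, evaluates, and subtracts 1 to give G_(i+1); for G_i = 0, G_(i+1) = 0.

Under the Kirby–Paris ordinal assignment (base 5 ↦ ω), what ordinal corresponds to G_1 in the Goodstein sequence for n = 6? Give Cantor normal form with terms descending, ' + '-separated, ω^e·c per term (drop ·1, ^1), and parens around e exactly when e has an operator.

base 4: 6 = 4 + 2; at 5: 5 + 2 = 7; next = 6
base 5: 6 = 5 + 1; at 6: 6 + 1 = 7; next = 6

ω + 1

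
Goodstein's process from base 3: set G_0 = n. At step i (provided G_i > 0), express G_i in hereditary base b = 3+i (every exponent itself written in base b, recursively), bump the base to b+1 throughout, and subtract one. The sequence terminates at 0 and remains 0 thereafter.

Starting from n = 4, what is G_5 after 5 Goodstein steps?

1

G_0=4  [base 3] 3 + 1  →[3↦4]→  4 + 1 = 5  −1 ⇒ G_1=4
G_1=4  [base 4] 4  →[4↦5]→  5 = 5  −1 ⇒ G_2=4
G_2=4  [base 5] 4  →[5↦6]→  4 = 4  −1 ⇒ G_3=3
G_3=3  [base 6] 3  →[6↦7]→  3 = 3  −1 ⇒ G_4=2
G_4=2  [base 7] 2  →[7↦8]→  2 = 2  −1 ⇒ G_5=1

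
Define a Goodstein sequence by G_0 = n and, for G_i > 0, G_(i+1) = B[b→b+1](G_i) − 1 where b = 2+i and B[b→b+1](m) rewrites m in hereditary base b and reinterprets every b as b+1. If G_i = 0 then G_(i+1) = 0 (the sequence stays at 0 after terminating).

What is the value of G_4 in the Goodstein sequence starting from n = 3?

G_0 = 3. HB_2(3) = 2 + 1. Bump = 4. G_1 = 3.
G_1 = 3. HB_3(3) = 3. Bump = 4. G_2 = 3.
G_2 = 3. HB_4(3) = 3. Bump = 3. G_3 = 2.
G_3 = 2. HB_5(2) = 2. Bump = 2. G_4 = 1.
G_4 = 1. HB_6(1) = 1. Bump = 1. G_5 = 0.

1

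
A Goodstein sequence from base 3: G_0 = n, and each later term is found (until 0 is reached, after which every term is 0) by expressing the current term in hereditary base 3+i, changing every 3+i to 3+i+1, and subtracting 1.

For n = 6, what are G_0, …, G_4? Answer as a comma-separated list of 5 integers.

step 0: 6 = 2·3; sub 4 for 3: 2·4; = 8; G_1 = 8−1 = 7
step 1: 7 = 4 + 3; sub 5 for 4: 5 + 3; = 8; G_2 = 8−1 = 7
step 2: 7 = 5 + 2; sub 6 for 5: 6 + 2; = 8; G_3 = 8−1 = 7
step 3: 7 = 6 + 1; sub 7 for 6: 7 + 1; = 8; G_4 = 8−1 = 7

6, 7, 7, 7, 7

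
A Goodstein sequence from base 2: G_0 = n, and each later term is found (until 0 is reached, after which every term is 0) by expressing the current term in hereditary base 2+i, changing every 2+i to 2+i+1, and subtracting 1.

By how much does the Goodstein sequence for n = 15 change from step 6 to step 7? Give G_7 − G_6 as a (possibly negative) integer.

G_0=15  [base 2] 2^(2 + 1) + 2^2 + 2 + 1  →[2↦3]→  3^(3 + 1) + 3^3 + 3 + 1 = 112  −1 ⇒ G_1=111
G_1=111  [base 3] 3^(3 + 1) + 3^3 + 3  →[3↦4]→  4^(4 + 1) + 4^4 + 4 = 1284  −1 ⇒ G_2=1283
G_2=1283  [base 4] 4^(4 + 1) + 4^4 + 3  →[4↦5]→  5^(5 + 1) + 5^5 + 3 = 18753  −1 ⇒ G_3=18752
G_3=18752  [base 5] 5^(5 + 1) + 5^5 + 2  →[5↦6]→  6^(6 + 1) + 6^6 + 2 = 326594  −1 ⇒ G_4=326593
G_4=326593  [base 6] 6^(6 + 1) + 6^6 + 1  →[6↦7]→  7^(7 + 1) + 7^7 + 1 = 6588345  −1 ⇒ G_5=6588344
G_5=6588344  [base 7] 7^(7 + 1) + 7^7  →[7↦8]→  8^(8 + 1) + 8^8 = 150994944  −1 ⇒ G_6=150994943
G_6=150994943  [base 8] 8^(8 + 1) + 7·8^7 + 7·8^6 + 7·8^5 + 7·8^4 + 7·8^3 + 7·8^2 + 7·8 + 7  →[8↦9]→  9^(9 + 1) + 7·9^7 + 7·9^6 + 7·9^5 + 7·9^4 + 7·9^3 + 7·9^2 + 7·9 + 7 = 3524450281  −1 ⇒ G_7=3524450280

3373455337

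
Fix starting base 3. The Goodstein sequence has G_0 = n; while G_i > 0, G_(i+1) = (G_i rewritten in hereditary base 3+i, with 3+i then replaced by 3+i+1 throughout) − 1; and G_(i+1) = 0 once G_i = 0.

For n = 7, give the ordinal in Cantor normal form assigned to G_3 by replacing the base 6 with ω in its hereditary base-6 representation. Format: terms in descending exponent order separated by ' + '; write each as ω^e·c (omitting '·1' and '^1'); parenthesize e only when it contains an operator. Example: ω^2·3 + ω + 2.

ω + 3

7 —HB3→ 2·3 + 1 —bump→ 2·4 + 1 = 9 —(−1)→ 8
8 —HB4→ 2·4 —bump→ 2·5 = 10 —(−1)→ 9
9 —HB5→ 5 + 4 —bump→ 6 + 4 = 10 —(−1)→ 9
9 —HB6→ 6 + 3 —bump→ 7 + 3 = 10 —(−1)→ 9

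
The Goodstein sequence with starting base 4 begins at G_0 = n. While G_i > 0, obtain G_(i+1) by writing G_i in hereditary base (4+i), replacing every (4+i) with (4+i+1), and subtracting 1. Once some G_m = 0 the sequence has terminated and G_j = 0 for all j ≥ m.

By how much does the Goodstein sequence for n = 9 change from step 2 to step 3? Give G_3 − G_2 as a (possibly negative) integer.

0

(0) 9|_4 = 2·4 + 1 ↦ 2·5 + 1|_5 = 11 ⇒ 10
(1) 10|_5 = 2·5 ↦ 2·6|_6 = 12 ⇒ 11
(2) 11|_6 = 6 + 5 ↦ 7 + 5|_7 = 12 ⇒ 11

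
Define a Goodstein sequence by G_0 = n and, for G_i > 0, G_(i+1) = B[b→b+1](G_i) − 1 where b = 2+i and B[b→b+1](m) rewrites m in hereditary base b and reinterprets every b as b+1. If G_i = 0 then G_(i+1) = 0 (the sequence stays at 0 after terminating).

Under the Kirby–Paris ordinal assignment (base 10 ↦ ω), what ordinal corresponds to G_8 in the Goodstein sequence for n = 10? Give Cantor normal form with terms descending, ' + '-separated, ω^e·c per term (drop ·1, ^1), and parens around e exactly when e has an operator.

[0] 10 ≡ 2^(2 + 1) + 2 (base 2). Lift 3: 84. −1: 83.
[1] 83 ≡ 3^(3 + 1) + 2 (base 3). Lift 4: 1026. −1: 1025.
[2] 1025 ≡ 4^(4 + 1) + 1 (base 4). Lift 5: 15626. −1: 15625.
[3] 15625 ≡ 5^(5 + 1) (base 5). Lift 6: 279936. −1: 279935.
[4] 279935 ≡ 5·6^6 + 5·6^5 + 5·6^4 + 5·6^3 + 5·6^2 + 5·6 + 5 (base 6). Lift 7: 4215755. −1: 4215754.
[5] 4215754 ≡ 5·7^7 + 5·7^5 + 5·7^4 + 5·7^3 + 5·7^2 + 5·7 + 4 (base 7). Lift 8: 84073324. −1: 84073323.
[6] 84073323 ≡ 5·8^8 + 5·8^5 + 5·8^4 + 5·8^3 + 5·8^2 + 5·8 + 3 (base 8). Lift 9: 1937434593. −1: 1937434592.
[7] 1937434592 ≡ 5·9^9 + 5·9^5 + 5·9^4 + 5·9^3 + 5·9^2 + 5·9 + 2 (base 9). Lift 10: 50000555552. −1: 50000555551.
[8] 50000555551 ≡ 5·10^10 + 5·10^5 + 5·10^4 + 5·10^3 + 5·10^2 + 5·10 + 1 (base 10). Lift 11: 1426559238831. −1: 1426559238830.

ω^ω·5 + ω^5·5 + ω^4·5 + ω^3·5 + ω^2·5 + ω·5 + 1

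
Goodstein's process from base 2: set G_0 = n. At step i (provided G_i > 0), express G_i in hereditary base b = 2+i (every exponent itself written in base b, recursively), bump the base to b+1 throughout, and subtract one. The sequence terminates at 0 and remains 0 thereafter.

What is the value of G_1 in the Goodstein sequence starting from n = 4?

G_0 = 4. HB_2(4) = 2^2. Bump = 27. G_1 = 26.
G_1 = 26. HB_3(26) = 2·3^2 + 2·3 + 2. Bump = 42. G_2 = 41.

26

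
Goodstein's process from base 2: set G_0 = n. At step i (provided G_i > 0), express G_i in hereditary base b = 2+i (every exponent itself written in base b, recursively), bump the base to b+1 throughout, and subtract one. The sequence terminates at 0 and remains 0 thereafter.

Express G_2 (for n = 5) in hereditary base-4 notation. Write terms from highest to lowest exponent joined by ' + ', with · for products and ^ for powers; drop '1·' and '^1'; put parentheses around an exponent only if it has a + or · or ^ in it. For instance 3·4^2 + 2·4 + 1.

3·4^3 + 3·4^2 + 3·4 + 3

base 2: 5 = 2^2 + 1; at 3: 3^3 + 1 = 28; next = 27
base 3: 27 = 3^3; at 4: 4^4 = 256; next = 255
base 4: 255 = 3·4^3 + 3·4^2 + 3·4 + 3; at 5: 3·5^3 + 3·5^2 + 3·5 + 3 = 468; next = 467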